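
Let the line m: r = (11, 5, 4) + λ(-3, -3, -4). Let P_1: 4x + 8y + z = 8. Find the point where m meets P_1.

Substitute r = (11, 5, 4) + t(-3, -3, -4) into the plane: 88 + (-40)t = 8, so t = 2.
Intersection: (11, 5, 4) + 2·(-3, -3, -4) = (5, -1, -4).

(5, -1, -4)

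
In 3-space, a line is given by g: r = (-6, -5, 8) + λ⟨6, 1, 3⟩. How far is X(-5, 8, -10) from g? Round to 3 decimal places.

Taking (-6, -5, 8) on g with direction v = (6, 1, 3): w = X − (-6, -5, 8) = (1, 13, -18), and w × v = (57, -111, -77).
Distance = |w × v| / |v| = √21499 / √46 ≈ 21.619.

21.619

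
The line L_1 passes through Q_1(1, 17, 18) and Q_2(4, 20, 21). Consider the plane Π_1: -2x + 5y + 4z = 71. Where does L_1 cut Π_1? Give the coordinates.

A direction vector for L_1 is Q_2 − Q_1 = (3, 3, 3).
Substitute r = (1, 17, 18) + t(3, 3, 3) into the plane: 155 + 21t = 71, so t = -4.
Intersection: (1, 17, 18) + (-4)·(3, 3, 3) = (-11, 5, 6).

(-11, 5, 6)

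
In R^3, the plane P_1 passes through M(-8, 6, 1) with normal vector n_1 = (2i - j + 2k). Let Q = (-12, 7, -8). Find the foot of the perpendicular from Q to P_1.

P_1: n_1·r = n_1·M gives 2x - y + 2z = -20.
Foot = Q − λn with λ = (n·Q − d)/|n|² = (-47 − (-20))/9 = -3.
Foot = (-12, 7, -8) − (-3)·(2, -1, 2) = (-6, 4, -2).

(-6, 4, -2)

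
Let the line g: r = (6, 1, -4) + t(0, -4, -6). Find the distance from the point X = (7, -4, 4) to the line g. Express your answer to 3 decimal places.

Taking (6, 1, -4) on g with direction v = (0, -4, -6): w = X − (6, 1, -4) = (1, -5, 8), and w × v = (62, 6, -4).
Distance = |w × v| / |v| = √3896 / √52 ≈ 8.656.

8.656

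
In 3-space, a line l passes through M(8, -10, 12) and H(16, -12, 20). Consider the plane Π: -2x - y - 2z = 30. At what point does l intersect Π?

(-8, -6, -4)

A direction vector for l is H − M = (8, -2, 8).
Substitute r = (8, -10, 12) + t(8, -2, 8) into the plane: -30 + (-30)t = 30, so t = -2.
Intersection: (8, -10, 12) + (-2)·(8, -2, 8) = (-8, -6, -4).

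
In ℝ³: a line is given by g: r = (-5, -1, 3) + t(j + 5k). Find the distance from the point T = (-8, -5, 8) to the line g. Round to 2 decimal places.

Taking (-5, -1, 3) on g with direction v = (0, 1, 5): w = T − (-5, -1, 3) = (-3, -4, 5), and w × v = (-25, 15, -3).
Distance = |w × v| / |v| = √859 / √26 ≈ 5.75.

5.75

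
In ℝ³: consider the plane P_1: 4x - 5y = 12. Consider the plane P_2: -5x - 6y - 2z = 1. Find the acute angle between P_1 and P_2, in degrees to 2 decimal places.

cos θ = |n₁·n₂| / (|n₁||n₂|) = |10| / (√41 · √65).
θ = arccos(0.19371) ≈ 78.83°.

78.83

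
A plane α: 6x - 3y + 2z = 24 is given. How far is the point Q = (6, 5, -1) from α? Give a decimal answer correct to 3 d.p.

n·Q − d = (6)·(6) + (-3)·(5) + (2)·(-1) − 24 = -5; |n| = √49.
Distance = |-5| / √49 = 5/√49 ≈ 0.714.

0.714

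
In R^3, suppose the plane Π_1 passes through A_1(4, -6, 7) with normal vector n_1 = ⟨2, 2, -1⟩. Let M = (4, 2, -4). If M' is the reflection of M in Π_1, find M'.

(-8, -10, 2)

Π_1: n_1·r = n_1·A_1 gives 2x + 2y - z = -11.
λ = (n·M − d)/|n|² = (16 − (-11))/9 = 3.
Reflection = M − 2λn = (4, 2, -4) − 6·(2, 2, -1) = (-8, -10, 2).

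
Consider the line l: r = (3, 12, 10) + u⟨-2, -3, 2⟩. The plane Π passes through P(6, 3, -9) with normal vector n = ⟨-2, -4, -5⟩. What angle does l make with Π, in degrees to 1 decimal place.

12.5

Π: n·r = n·P gives -2x - 4y - 5z = 21.
sin θ = |n·v| / (|n||v|) = |6| / (√45 · √17) = 0.21693.
θ ≈ 12.5°.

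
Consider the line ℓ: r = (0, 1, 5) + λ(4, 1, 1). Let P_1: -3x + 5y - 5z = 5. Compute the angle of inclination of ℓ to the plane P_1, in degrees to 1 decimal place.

sin θ = |n·v| / (|n||v|) = |-12| / (√59 · √18) = 0.36823.
θ ≈ 21.6°.

21.6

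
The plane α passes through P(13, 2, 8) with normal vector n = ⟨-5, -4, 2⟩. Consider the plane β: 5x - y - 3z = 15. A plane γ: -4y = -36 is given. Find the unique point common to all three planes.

α: n·r = n·P gives -5x - 4y + 2z = -57.
Solving the 3×3 linear system -5x - 4y + 2z = -57, 5x - y - 3z = 15, -4y = -36 (e.g. by elimination or Cramer's rule, determinant = 20) gives (3, 9, -3).

(3, 9, -3)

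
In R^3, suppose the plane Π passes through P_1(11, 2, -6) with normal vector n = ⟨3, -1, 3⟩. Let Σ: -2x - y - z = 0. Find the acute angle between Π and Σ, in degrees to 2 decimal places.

Π: n·r = n·P_1 gives 3x - y + 3z = 13.
cos θ = |n₁·n₂| / (|n₁||n₂|) = |-8| / (√19 · √6).
θ = arccos(0.74927) ≈ 41.47°.

41.47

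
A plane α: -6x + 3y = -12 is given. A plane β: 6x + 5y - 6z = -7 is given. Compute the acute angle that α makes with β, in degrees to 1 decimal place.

71.5

cos θ = |n₁·n₂| / (|n₁||n₂|) = |-21| / (√45 · √97).
θ = arccos(0.31785) ≈ 71.5°.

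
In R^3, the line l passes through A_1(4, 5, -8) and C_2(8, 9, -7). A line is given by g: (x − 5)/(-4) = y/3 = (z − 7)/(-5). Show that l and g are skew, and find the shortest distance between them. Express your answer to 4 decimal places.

8.0029

A direction vector for l is C_2 − A_1 = (4, 4, 1).
g has direction (-4, 3, -5) through (5, 0, 7).
Common perpendicular direction n = (4, 4, 1) × (-4, 3, -5) = (-23, 16, 28).
With w = (5, 0, 7) − (4, 5, -8) = (1, -5, 15), w · n = 317.
Since n ≠ 0 the lines are not parallel, and w · n = 317 ≠ 0 so they do not intersect; hence they are skew.
Distance = |w · n| / |n| = |317| / √1569 ≈ 8.0029.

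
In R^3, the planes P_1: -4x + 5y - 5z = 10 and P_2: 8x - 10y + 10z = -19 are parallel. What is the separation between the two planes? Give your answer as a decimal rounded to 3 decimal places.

Rescale P_2 by 1/(-2): -4x + 5y - 5z = 19/2. Then distance = |10 − (19/2)| / √66 ≈ 0.062.

0.062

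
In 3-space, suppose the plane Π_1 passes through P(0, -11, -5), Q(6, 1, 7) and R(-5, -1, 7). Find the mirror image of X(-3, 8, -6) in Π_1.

(1, -14, 14)

PQ = (6, 12, 12), PR = (-5, 10, 12); a normal to Π_1 is PQ × PR = (24, -132, 120).
Using P: Π_1 has equation 24x - 132y + 120z = 852.
λ = (n·X − d)/|n|² = (-1848 − 852)/32400 = -1/12.
Reflection = X − 2λn = (-3, 8, -6) − (-1/6)·(24, -132, 120) = (1, -14, 14).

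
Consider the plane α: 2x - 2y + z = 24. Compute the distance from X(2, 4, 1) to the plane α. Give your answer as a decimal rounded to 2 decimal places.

n·X − d = (2)·(2) + (-2)·(4) + (1)·(1) − 24 = -27; |n| = √9.
Distance = |-27| / √9 = 27/√9 ≈ 9.00.

9.00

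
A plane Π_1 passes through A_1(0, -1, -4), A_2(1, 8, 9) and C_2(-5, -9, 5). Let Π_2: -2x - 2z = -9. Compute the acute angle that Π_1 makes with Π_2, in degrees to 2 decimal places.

39.23

A_1A_2 = (1, 9, 13), A_1C_2 = (-5, -8, 9); a normal to Π_1 is A_1A_2 × A_1C_2 = (185, -74, 37).
Using A_1: Π_1 has equation 185x - 74y + 37z = -74.
cos θ = |n₁·n₂| / (|n₁||n₂|) = |-444| / (√41070 · √8).
θ = arccos(0.77460) ≈ 39.23°.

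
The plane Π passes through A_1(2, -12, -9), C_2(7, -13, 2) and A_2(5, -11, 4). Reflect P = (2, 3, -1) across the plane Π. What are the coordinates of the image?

A_1C_2 = (5, -1, 11), A_1A_2 = (3, 1, 13); a normal to Π is A_1C_2 × A_1A_2 = (-24, -32, 8).
Using A_1: Π has equation -24x - 32y + 8z = 264.
λ = (n·P − d)/|n|² = (-152 − 264)/1664 = -1/4.
Reflection = P − 2λn = (2, 3, -1) − (-1/2)·(-24, -32, 8) = (-10, -13, 3).

(-10, -13, 3)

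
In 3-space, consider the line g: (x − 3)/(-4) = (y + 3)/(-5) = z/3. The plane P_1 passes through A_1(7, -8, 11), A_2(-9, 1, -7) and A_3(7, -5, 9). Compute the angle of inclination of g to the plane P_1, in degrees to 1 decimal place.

15.4

g has direction (-4, -5, 3) through (3, -3, 0).
A_1A_2 = (-16, 9, -18), A_1A_3 = (0, 3, -2); a normal to P_1 is A_1A_2 × A_1A_3 = (36, -32, -48).
Using A_1: P_1 has equation 36x - 32y - 48z = -20.
sin θ = |n·v| / (|n||v|) = |-128| / (√4624 · √50) = 0.26620.
θ ≈ 15.4°.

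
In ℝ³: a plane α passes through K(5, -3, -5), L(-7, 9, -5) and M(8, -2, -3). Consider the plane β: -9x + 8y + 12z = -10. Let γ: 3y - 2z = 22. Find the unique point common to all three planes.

(-2, 4, -5)

KL = (-12, 12, 0), KM = (3, 1, 2); a normal to α is KL × KM = (24, 24, -48).
Using K: α has equation 24x + 24y - 48z = 288.
Solving the 3×3 linear system 24x + 24y - 48z = 288, -9x + 8y + 12z = -10, 3y - 2z = 22 (e.g. by elimination or Cramer's rule, determinant = -384) gives (-2, 4, -5).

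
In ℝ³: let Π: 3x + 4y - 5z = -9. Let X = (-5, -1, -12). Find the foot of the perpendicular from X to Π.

(-8, -5, -7)

Foot = X − λn with λ = (n·X − d)/|n|² = (41 − (-9))/50 = 1.
Foot = (-5, -1, -12) − 1·(3, 4, -5) = (-8, -5, -7).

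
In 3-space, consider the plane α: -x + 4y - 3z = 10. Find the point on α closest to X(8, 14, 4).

(9, 10, 7)

Foot = X − λn with λ = (n·X − d)/|n|² = (36 − 10)/26 = 1.
Foot = (8, 14, 4) − 1·(-1, 4, -3) = (9, 10, 7).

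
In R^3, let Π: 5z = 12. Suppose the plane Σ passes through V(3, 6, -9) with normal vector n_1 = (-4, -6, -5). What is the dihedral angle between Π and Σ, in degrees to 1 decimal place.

Σ: n_1·r = n_1·V gives -4x - 6y - 5z = -3.
cos θ = |n₁·n₂| / (|n₁||n₂|) = |-25| / (√25 · √77).
θ = arccos(0.56980) ≈ 55.3°.

55.3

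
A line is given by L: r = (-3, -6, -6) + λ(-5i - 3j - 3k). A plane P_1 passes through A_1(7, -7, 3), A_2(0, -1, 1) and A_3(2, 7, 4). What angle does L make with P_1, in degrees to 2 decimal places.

A_1A_2 = (-7, 6, -2), A_1A_3 = (-5, 14, 1); a normal to P_1 is A_1A_2 × A_1A_3 = (34, 17, -68).
Using A_1: P_1 has equation 34x + 17y - 68z = -85.
sin θ = |n·v| / (|n||v|) = |-17| / (√6069 · √43) = 0.03328.
θ ≈ 1.91°.

1.91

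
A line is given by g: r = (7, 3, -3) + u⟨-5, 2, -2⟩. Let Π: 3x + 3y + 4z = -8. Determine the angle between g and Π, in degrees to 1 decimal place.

30.5

sin θ = |n·v| / (|n||v|) = |-17| / (√34 · √33) = 0.50752.
θ ≈ 30.5°.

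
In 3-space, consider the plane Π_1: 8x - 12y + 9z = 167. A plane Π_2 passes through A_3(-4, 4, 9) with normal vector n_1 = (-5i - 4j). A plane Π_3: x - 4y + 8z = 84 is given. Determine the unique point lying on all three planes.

Π_2: n_1·r = n_1·A_3 gives -5x - 4y = 4.
Solving the 3×3 linear system 8x - 12y + 9z = 167, -5x - 4y = 4, x - 4y + 8z = 84 (e.g. by elimination or Cramer's rule, determinant = -520) gives (4, -6, 7).

(4, -6, 7)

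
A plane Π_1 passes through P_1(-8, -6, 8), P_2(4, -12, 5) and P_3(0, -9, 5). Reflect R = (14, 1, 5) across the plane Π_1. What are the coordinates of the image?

P_1P_2 = (12, -6, -3), P_1P_3 = (8, -3, -3); a normal to Π_1 is P_1P_2 × P_1P_3 = (9, 12, 12).
Using P_1: Π_1 has equation 9x + 12y + 12z = -48.
λ = (n·R − d)/|n|² = (198 − (-48))/369 = 2/3.
Reflection = R − 2λn = (14, 1, 5) − (4/3)·(9, 12, 12) = (2, -15, -11).

(2, -15, -11)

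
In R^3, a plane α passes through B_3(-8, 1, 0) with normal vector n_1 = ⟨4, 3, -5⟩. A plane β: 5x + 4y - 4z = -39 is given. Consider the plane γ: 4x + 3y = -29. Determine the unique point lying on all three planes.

α: n_1·r = n_1·B_3 gives 4x + 3y - 5z = -29.
Solving the 3×3 linear system 4x + 3y - 5z = -29, 5x + 4y - 4z = -39, 4x + 3y = -29 (e.g. by elimination or Cramer's rule, determinant = 5) gives (1, -11, 0).

(1, -11, 0)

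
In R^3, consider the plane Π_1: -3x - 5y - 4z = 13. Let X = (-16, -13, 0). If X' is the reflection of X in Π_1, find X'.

(-4, 7, 16)

λ = (n·X − d)/|n|² = (113 − 13)/50 = 2.
Reflection = X − 2λn = (-16, -13, 0) − 4·(-3, -5, -4) = (-4, 7, 16).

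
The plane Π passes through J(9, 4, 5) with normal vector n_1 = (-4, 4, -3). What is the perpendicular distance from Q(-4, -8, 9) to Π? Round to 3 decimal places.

Π: n_1·r = n_1·J gives -4x + 4y - 3z = -35.
n·Q − d = (-4)·(-4) + (4)·(-8) + (-3)·(9) − (-35) = -8; |n| = √41.
Distance = |-8| / √41 = 8/√41 ≈ 1.249.

1.249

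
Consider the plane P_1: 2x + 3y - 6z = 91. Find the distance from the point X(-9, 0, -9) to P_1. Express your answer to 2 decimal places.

n·X − d = (2)·(-9) + (3)·(0) + (-6)·(-9) − 91 = -55; |n| = √49.
Distance = |-55| / √49 = 55/√49 ≈ 7.86.

7.86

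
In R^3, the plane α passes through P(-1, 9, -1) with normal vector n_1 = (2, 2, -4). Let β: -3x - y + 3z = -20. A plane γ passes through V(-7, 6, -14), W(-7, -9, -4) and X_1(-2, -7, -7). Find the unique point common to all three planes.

(1, -7, -8)

α: n_1·r = n_1·P gives 2x + 2y - 4z = 20.
VW = (0, -15, 10), VX_1 = (5, -13, 7); a normal to γ is VW × VX_1 = (25, 50, 75).
Using V: γ has equation 25x + 50y + 75z = -925.
Solving the 3×3 linear system 2x + 2y - 4z = 20, -3x - y + 3z = -20, 25x + 50y + 75z = -925 (e.g. by elimination or Cramer's rule, determinant = 650) gives (1, -7, -8).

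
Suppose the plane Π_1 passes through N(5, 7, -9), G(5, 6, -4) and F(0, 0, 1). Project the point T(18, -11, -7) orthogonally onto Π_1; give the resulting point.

NG = (0, -1, 5), NF = (-5, -7, 10); a normal to Π_1 is NG × NF = (25, -25, -5).
Using N: Π_1 has equation 25x - 25y - 5z = -5.
Foot = T − λn with λ = (n·T − d)/|n|² = (760 − (-5))/1275 = 3/5.
Foot = (18, -11, -7) − (3/5)·(25, -25, -5) = (3, 4, -4).

(3, 4, -4)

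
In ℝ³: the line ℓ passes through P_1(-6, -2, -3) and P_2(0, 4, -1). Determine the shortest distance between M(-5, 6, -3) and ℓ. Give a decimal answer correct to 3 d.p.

5.161

A direction vector for ℓ is P_2 − P_1 = (6, 6, 2).
Taking (-6, -2, -3) on ℓ with direction v = (6, 6, 2): w = M − (-6, -2, -3) = (1, 8, 0), and w × v = (16, -2, -42).
Distance = |w × v| / |v| = √2024 / √76 ≈ 5.161.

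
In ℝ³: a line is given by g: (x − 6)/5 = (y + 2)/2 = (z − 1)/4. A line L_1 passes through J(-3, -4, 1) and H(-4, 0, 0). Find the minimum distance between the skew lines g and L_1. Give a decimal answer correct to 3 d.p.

5.625

g has direction (5, 2, 4) through (6, -2, 1).
A direction vector for L_1 is H − J = (-1, 4, -1).
Common perpendicular direction n = (5, 2, 4) × (-1, 4, -1) = (-18, 1, 22).
With w = (-3, -4, 1) − (6, -2, 1) = (-9, -2, 0), w · n = 160.
Distance = |w · n| / |n| = |160| / √809 ≈ 5.625.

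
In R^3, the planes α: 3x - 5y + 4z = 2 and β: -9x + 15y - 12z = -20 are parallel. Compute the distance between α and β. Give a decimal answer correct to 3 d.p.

0.660

Rescale β by 1/(-3): 3x - 5y + 4z = 20/3. Then distance = |2 − (20/3)| / √50 ≈ 0.660.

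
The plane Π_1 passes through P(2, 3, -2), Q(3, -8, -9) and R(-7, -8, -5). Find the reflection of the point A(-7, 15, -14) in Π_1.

PQ = (1, -11, -7), PR = (-9, -11, -3); a normal to Π_1 is PQ × PR = (-44, 66, -110).
Using P: Π_1 has equation -44x + 66y - 110z = 330.
λ = (n·A − d)/|n|² = (2838 − 330)/18392 = 3/22.
Reflection = A − 2λn = (-7, 15, -14) − (3/11)·(-44, 66, -110) = (5, -3, 16).

(5, -3, 16)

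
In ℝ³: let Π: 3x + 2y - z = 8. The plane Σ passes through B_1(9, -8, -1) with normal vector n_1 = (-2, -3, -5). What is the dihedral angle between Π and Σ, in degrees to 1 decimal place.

72.3

Σ: n_1·r = n_1·B_1 gives -2x - 3y - 5z = 11.
cos θ = |n₁·n₂| / (|n₁||n₂|) = |-7| / (√14 · √38).
θ = arccos(0.30349) ≈ 72.3°.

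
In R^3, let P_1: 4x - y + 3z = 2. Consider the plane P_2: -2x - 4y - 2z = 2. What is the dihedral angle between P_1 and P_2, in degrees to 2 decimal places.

66.40

cos θ = |n₁·n₂| / (|n₁||n₂|) = |-10| / (√26 · √24).
θ = arccos(0.40032) ≈ 66.40°.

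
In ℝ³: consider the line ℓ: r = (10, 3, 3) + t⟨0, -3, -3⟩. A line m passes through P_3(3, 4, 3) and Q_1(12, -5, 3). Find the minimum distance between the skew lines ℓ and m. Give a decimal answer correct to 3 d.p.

3.464

A direction vector for m is Q_1 − P_3 = (9, -9, 0).
Common perpendicular direction n = (0, -3, -3) × (9, -9, 0) = (-27, -27, 27).
With w = (3, 4, 3) − (10, 3, 3) = (-7, 1, 0), w · n = 162.
Distance = |w · n| / |n| = |162| / √2187 ≈ 3.464.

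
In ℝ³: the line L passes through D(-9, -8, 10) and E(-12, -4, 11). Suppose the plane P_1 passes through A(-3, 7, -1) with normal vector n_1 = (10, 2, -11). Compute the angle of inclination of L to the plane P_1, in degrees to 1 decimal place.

A direction vector for L is E − D = (-3, 4, 1).
P_1: n_1·r = n_1·A gives 10x + 2y - 11z = -5.
sin θ = |n·v| / (|n||v|) = |-33| / (√225 · √26) = 0.43146.
θ ≈ 25.6°.

25.6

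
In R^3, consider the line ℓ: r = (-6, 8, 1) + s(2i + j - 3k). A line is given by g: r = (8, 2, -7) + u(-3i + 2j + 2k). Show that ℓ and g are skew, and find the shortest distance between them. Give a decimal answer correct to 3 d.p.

2.213

Common perpendicular direction n = (2, 1, -3) × (-3, 2, 2) = (8, 5, 7).
With w = (8, 2, -7) − (-6, 8, 1) = (14, -6, -8), w · n = 26.
Since n ≠ 0 the lines are not parallel, and w · n = 26 ≠ 0 so they do not intersect; hence they are skew.
Distance = |w · n| / |n| = |26| / √138 ≈ 2.213.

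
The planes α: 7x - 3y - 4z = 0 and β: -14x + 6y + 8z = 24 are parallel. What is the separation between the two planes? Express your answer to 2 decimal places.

Rescale β by 1/(-2): 7x - 3y - 4z = -12. Then distance = |0 − (-12)| / √74 ≈ 1.39.

1.39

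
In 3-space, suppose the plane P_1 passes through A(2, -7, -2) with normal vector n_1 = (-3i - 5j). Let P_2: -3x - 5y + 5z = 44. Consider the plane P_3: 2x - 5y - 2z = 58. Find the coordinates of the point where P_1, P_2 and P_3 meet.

(7, -10, 3)

P_1: n_1·r = n_1·A gives -3x - 5y = 29.
Solving the 3×3 linear system -3x - 5y = 29, -3x - 5y + 5z = 44, 2x - 5y - 2z = 58 (e.g. by elimination or Cramer's rule, determinant = -125) gives (7, -10, 3).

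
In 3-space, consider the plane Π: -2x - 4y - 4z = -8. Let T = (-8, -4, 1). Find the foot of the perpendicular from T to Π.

(-6, 0, 5)

Foot = T − λn with λ = (n·T − d)/|n|² = (28 − (-8))/36 = 1.
Foot = (-8, -4, 1) − 1·(-2, -4, -4) = (-6, 0, 5).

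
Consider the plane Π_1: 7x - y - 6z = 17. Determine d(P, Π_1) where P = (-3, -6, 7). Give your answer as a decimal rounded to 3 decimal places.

7.980

n·P − d = (7)·(-3) + (-1)·(-6) + (-6)·(7) − 17 = -74; |n| = √86.
Distance = |-74| / √86 = 74/√86 ≈ 7.980.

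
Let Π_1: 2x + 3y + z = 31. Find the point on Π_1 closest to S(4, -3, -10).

(10, 6, -7)

Foot = S − λn with λ = (n·S − d)/|n|² = (-11 − 31)/14 = -3.
Foot = (4, -3, -10) − (-3)·(2, 3, 1) = (10, 6, -7).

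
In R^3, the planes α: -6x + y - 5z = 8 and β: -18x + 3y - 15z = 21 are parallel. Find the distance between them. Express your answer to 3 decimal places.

Rescale β by 1/3: -6x + y - 5z = 7. Then distance = |8 − 7| / √62 ≈ 0.127.

0.127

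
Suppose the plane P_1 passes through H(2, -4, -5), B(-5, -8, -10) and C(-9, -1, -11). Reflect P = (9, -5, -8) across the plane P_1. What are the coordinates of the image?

(3, -7, 2)

HB = (-7, -4, -5), HC = (-11, 3, -6); a normal to P_1 is HB × HC = (39, 13, -65).
Using H: P_1 has equation 39x + 13y - 65z = 351.
λ = (n·P − d)/|n|² = (806 − 351)/5915 = 1/13.
Reflection = P − 2λn = (9, -5, -8) − (2/13)·(39, 13, -65) = (3, -7, 2).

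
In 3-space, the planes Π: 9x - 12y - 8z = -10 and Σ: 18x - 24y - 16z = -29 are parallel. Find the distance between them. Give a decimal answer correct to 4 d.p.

Rescale Σ by 1/2: 9x - 12y - 8z = -29/2. Then distance = |-10 − (-29/2)| / √289 ≈ 0.2647.

0.2647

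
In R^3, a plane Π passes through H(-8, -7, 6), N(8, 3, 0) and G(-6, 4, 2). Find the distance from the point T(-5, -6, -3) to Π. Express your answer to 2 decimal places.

7.65

HN = (16, 10, -6), HG = (2, 11, -4); a normal to Π is HN × HG = (26, 52, 156).
Using H: Π has equation 26x + 52y + 156z = 364.
n·T − d = (26)·(-5) + (52)·(-6) + (156)·(-3) − 364 = -1274; |n| = √27716.
Distance = |-1274| / √27716 = 1274/√27716 ≈ 7.65.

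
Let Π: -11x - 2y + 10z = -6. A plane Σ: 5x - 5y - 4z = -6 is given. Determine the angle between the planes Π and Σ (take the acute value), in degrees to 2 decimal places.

cos θ = |n₁·n₂| / (|n₁||n₂|) = |-85| / (√225 · √66).
θ = arccos(0.69752) ≈ 45.77°.

45.77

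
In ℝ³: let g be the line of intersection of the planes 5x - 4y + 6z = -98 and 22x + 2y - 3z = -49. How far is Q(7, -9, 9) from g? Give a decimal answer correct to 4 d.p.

25.7637

Direction of g: (5, -4, 6) × (22, 2, -3) = (0, 147, 98).
A point on g: solving the two plane equations with y = 6 gives (-4, 6, -9).
Taking (-4, 6, -9) on g with direction v = (0, 147, 98): w = Q − (-4, 6, -9) = (11, -15, 18), and w × v = (-4116, -1078, 1617).
Distance = |w × v| / |v| = √20718229 / √31213 ≈ 25.7637.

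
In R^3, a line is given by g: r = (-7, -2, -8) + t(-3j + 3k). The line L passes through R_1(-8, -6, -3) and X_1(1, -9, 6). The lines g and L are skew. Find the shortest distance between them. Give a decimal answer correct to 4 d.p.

1.0660

A direction vector for L is X_1 − R_1 = (9, -3, 9).
Common perpendicular direction n = (0, -3, 3) × (9, -3, 9) = (-18, 27, 27).
With w = (-8, -6, -3) − (-7, -2, -8) = (-1, -4, 5), w · n = 45.
Distance = |w · n| / |n| = |45| / √1782 ≈ 1.0660.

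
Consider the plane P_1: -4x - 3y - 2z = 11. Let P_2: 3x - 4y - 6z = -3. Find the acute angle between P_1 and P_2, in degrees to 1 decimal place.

73.4

cos θ = |n₁·n₂| / (|n₁||n₂|) = |12| / (√29 · √61).
θ = arccos(0.28531) ≈ 73.4°.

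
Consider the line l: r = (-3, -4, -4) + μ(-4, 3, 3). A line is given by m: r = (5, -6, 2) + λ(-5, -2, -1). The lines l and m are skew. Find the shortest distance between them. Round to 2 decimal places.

6.67

Common perpendicular direction n = (-4, 3, 3) × (-5, -2, -1) = (3, -19, 23).
With w = (5, -6, 2) − (-3, -4, -4) = (8, -2, 6), w · n = 200.
Distance = |w · n| / |n| = |200| / √899 ≈ 6.67.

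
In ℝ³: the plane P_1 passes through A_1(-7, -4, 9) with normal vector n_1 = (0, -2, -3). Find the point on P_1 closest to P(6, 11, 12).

(6, 5, 3)

P_1: n_1·r = n_1·A_1 gives -2y - 3z = -19.
Foot = P − λn with λ = (n·P − d)/|n|² = (-58 − (-19))/13 = -3.
Foot = (6, 11, 12) − (-3)·(0, -2, -3) = (6, 5, 3).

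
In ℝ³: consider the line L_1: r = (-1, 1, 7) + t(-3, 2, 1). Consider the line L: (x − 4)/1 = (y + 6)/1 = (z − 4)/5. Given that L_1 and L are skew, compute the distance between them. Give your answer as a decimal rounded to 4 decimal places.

2.7331

L has direction (1, 1, 5) through (4, -6, 4).
Common perpendicular direction n = (-3, 2, 1) × (1, 1, 5) = (9, 16, -5).
With w = (4, -6, 4) − (-1, 1, 7) = (5, -7, -3), w · n = -52.
Distance = |w · n| / |n| = |-52| / √362 ≈ 2.7331.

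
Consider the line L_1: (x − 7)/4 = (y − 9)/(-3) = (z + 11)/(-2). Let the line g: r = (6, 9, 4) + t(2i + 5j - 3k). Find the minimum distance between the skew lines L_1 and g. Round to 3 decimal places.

11.181

L_1 has direction (4, -3, -2) through (7, 9, -11).
Common perpendicular direction n = (4, -3, -2) × (2, 5, -3) = (19, 8, 26).
With w = (6, 9, 4) − (7, 9, -11) = (-1, 0, 15), w · n = 371.
Distance = |w · n| / |n| = |371| / √1101 ≈ 11.181.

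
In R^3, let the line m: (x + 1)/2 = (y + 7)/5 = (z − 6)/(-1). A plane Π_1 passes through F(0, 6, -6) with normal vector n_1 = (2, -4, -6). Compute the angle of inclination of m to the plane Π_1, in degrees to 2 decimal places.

14.12

m has direction (2, 5, -1) through (-1, -7, 6).
Π_1: n_1·r = n_1·F gives 2x - 4y - 6z = 12.
sin θ = |n·v| / (|n||v|) = |-10| / (√56 · √30) = 0.24398.
θ ≈ 14.12°.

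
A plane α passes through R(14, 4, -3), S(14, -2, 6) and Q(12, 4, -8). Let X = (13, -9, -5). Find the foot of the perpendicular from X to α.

(8, -6, -3)

RS = (0, -6, 9), RQ = (-2, 0, -5); a normal to α is RS × RQ = (30, -18, -12).
Using R: α has equation 30x - 18y - 12z = 384.
Foot = X − λn with λ = (n·X − d)/|n|² = (612 − 384)/1368 = 1/6.
Foot = (13, -9, -5) − (1/6)·(30, -18, -12) = (8, -6, -3).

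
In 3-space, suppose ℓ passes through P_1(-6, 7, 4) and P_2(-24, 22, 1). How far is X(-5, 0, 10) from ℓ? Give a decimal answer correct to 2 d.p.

A direction vector for ℓ is P_2 − P_1 = (-18, 15, -3).
Taking (-6, 7, 4) on ℓ with direction v = (-18, 15, -3): w = X − (-6, 7, 4) = (1, -7, 6), and w × v = (-69, -105, -111).
Distance = |w × v| / |v| = √28107 / √558 ≈ 7.10.

7.10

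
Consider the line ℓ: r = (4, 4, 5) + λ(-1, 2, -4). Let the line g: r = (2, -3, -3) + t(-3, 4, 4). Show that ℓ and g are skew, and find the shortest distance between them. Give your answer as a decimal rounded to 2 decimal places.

6.09

Common perpendicular direction n = (-1, 2, -4) × (-3, 4, 4) = (24, 16, 2).
With w = (2, -3, -3) − (4, 4, 5) = (-2, -7, -8), w · n = -176.
Since n ≠ 0 the lines are not parallel, and w · n = -176 ≠ 0 so they do not intersect; hence they are skew.
Distance = |w · n| / |n| = |-176| / √836 ≈ 6.09.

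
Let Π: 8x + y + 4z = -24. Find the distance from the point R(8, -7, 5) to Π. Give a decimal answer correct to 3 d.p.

n·R − d = (8)·(8) + (1)·(-7) + (4)·(5) − (-24) = 101; |n| = √81.
Distance = |101| / √81 = 101/√81 ≈ 11.222.

11.222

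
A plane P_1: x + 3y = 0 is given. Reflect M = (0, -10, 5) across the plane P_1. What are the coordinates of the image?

λ = (n·M − d)/|n|² = (-30 − 0)/10 = -3.
Reflection = M − 2λn = (0, -10, 5) − (-6)·(1, 3, 0) = (6, 8, 5).

(6, 8, 5)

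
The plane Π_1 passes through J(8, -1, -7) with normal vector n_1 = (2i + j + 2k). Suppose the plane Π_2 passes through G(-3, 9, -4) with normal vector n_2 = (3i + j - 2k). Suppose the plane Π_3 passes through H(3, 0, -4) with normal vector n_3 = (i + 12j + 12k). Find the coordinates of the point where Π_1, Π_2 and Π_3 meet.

(3, -3, -1)

Π_1: n_1·r = n_1·J gives 2x + y + 2z = 1.
Π_2: n_2·r = n_2·G gives 3x + y - 2z = 8.
Π_3: n_3·r = n_3·H gives x + 12y + 12z = -45.
Solving the 3×3 linear system 2x + y + 2z = 1, 3x + y - 2z = 8, x + 12y + 12z = -45 (e.g. by elimination or Cramer's rule, determinant = 104) gives (3, -3, -1).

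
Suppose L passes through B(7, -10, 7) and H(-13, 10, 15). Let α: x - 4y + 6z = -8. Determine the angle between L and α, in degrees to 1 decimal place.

14.1

A direction vector for L is H − B = (-20, 20, 8).
sin θ = |n·v| / (|n||v|) = |-52| / (√53 · √864) = 0.24300.
θ ≈ 14.1°.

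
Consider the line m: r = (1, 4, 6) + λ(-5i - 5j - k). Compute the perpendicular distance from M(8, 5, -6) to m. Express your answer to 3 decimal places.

13.365

Taking (1, 4, 6) on m with direction v = (-5, -5, -1): w = M − (1, 4, 6) = (7, 1, -12), and w × v = (-61, 67, -30).
Distance = |w × v| / |v| = √9110 / √51 ≈ 13.365.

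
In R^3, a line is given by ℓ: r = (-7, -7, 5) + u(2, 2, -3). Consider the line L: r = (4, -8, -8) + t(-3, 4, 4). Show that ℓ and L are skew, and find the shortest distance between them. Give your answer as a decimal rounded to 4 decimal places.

1.5143

Common perpendicular direction n = (2, 2, -3) × (-3, 4, 4) = (20, 1, 14).
With w = (4, -8, -8) − (-7, -7, 5) = (11, -1, -13), w · n = 37.
Since n ≠ 0 the lines are not parallel, and w · n = 37 ≠ 0 so they do not intersect; hence they are skew.
Distance = |w · n| / |n| = |37| / √597 ≈ 1.5143.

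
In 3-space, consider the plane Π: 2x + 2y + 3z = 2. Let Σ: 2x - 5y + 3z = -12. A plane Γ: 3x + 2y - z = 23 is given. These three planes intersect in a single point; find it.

(5, 2, -4)

Solving the 3×3 linear system 2x + 2y + 3z = 2, 2x - 5y + 3z = -12, 3x + 2y - z = 23 (e.g. by elimination or Cramer's rule, determinant = 77) gives (5, 2, -4).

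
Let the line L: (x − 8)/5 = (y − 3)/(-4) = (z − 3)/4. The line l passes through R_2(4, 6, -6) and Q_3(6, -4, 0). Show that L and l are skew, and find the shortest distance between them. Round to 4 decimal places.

L has direction (5, -4, 4) through (8, 3, 3).
A direction vector for l is Q_3 − R_2 = (2, -10, 6).
Common perpendicular direction n = (5, -4, 4) × (2, -10, 6) = (16, -22, -42).
With w = (4, 6, -6) − (8, 3, 3) = (-4, 3, -9), w · n = 248.
Since n ≠ 0 the lines are not parallel, and w · n = 248 ≠ 0 so they do not intersect; hence they are skew.
Distance = |w · n| / |n| = |248| / √2504 ≈ 4.9560.

4.9560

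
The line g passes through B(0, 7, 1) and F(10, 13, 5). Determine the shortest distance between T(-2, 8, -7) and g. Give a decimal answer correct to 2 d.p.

A direction vector for g is F − B = (10, 6, 4).
Taking (0, 7, 1) on g with direction v = (10, 6, 4): w = T − (0, 7, 1) = (-2, 1, -8), and w × v = (52, -72, -22).
Distance = |w × v| / |v| = √8372 / √152 ≈ 7.42.

7.42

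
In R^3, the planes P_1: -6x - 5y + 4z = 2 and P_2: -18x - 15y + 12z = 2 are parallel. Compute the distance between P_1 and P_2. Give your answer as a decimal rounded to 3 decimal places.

0.152

Rescale P_2 by 1/3: -6x - 5y + 4z = 2/3. Then distance = |2 − (2/3)| / √77 ≈ 0.152.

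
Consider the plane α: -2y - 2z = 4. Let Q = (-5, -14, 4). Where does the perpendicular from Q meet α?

(-5, -10, 8)

Foot = Q − λn with λ = (n·Q − d)/|n|² = (20 − 4)/8 = 2.
Foot = (-5, -14, 4) − 2·(0, -2, -2) = (-5, -10, 8).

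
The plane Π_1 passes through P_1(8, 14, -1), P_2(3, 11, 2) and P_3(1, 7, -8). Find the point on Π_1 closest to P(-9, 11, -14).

P_1P_2 = (-5, -3, 3), P_1P_3 = (-7, -7, -7); a normal to Π_1 is P_1P_2 × P_1P_3 = (42, -56, 14).
Using P_1: Π_1 has equation 42x - 56y + 14z = -462.
Foot = P − λn with λ = (n·P − d)/|n|² = (-1190 − (-462))/5096 = -1/7.
Foot = (-9, 11, -14) − (-1/7)·(42, -56, 14) = (-3, 3, -12).

(-3, 3, -12)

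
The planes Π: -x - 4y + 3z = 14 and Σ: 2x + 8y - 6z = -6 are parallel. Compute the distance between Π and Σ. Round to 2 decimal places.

Rescale Σ by 1/(-2): -x - 4y + 3z = 3. Then distance = |14 − 3| / √26 ≈ 2.16.

2.16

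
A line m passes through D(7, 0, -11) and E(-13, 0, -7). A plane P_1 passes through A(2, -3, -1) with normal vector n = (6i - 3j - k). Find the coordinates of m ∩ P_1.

A direction vector for m is E − D = (-20, 0, 4).
P_1: n·r = n·A gives 6x - 3y - z = 22.
Substitute r = (7, 0, -11) + t(-20, 0, 4) into the plane: 53 + (-124)t = 22, so t = 1/4.
Intersection: (7, 0, -11) + (1/4)·(-20, 0, 4) = (2, 0, -10).

(2, 0, -10)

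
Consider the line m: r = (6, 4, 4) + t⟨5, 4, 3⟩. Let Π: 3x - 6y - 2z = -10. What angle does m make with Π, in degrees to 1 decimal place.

17.6

sin θ = |n·v| / (|n||v|) = |-15| / (√49 · √50) = 0.30305.
θ ≈ 17.6°.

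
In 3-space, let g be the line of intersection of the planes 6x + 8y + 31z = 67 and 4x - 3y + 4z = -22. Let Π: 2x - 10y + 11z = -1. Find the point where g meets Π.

Direction of g: (6, 8, 31) × (4, -3, 4) = (125, 100, -50).
A point on g: solving the two plane equations with x = 13 gives (13, 18, -5).
Substitute r = (13, 18, -5) + t(125, 100, -50) into the plane: -209 + (-1300)t = -1, so t = -4/25.
Intersection: (13, 18, -5) + (-4/25)·(125, 100, -50) = (-7, 2, 3).

(-7, 2, 3)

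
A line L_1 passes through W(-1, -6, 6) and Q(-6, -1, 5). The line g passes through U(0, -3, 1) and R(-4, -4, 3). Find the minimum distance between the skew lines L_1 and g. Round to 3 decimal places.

A direction vector for L_1 is Q − W = (-5, 5, -1).
A direction vector for g is R − U = (-4, -1, 2).
Common perpendicular direction n = (-5, 5, -1) × (-4, -1, 2) = (9, 14, 25).
With w = (0, -3, 1) − (-1, -6, 6) = (1, 3, -5), w · n = -74.
Distance = |w · n| / |n| = |-74| / √902 ≈ 2.464.

2.464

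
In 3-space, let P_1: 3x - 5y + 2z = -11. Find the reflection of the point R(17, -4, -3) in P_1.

(5, 16, -11)

λ = (n·R − d)/|n|² = (65 − (-11))/38 = 2.
Reflection = R − 2λn = (17, -4, -3) − 4·(3, -5, 2) = (5, 16, -11).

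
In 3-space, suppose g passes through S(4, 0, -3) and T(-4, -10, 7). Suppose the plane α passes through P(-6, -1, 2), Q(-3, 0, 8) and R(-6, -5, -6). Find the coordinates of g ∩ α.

A direction vector for g is T − S = (-8, -10, 10).
PQ = (3, 1, 6), PR = (0, -4, -8); a normal to α is PQ × PR = (16, 24, -12).
Using P: α has equation 16x + 24y - 12z = -144.
Substitute r = (4, 0, -3) + t(-8, -10, 10) into the plane: 100 + (-488)t = -144, so t = 1/2.
Intersection: (4, 0, -3) + (1/2)·(-8, -10, 10) = (0, -5, 2).

(0, -5, 2)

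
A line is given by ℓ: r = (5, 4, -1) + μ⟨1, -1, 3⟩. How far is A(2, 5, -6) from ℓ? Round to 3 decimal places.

1.477

Taking (5, 4, -1) on ℓ with direction v = (1, -1, 3): w = A − (5, 4, -1) = (-3, 1, -5), and w × v = (-2, 4, 2).
Distance = |w × v| / |v| = √24 / √11 ≈ 1.477.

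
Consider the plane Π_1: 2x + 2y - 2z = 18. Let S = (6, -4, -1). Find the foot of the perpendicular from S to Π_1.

Foot = S − λn with λ = (n·S − d)/|n|² = (6 − 18)/12 = -1.
Foot = (6, -4, -1) − (-1)·(2, 2, -2) = (8, -2, -3).

(8, -2, -3)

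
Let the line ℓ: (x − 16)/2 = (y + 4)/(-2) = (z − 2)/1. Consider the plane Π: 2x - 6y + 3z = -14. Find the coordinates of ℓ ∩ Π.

ℓ has direction (2, -2, 1) through (16, -4, 2).
Substitute r = (16, -4, 2) + t(2, -2, 1) into the plane: 62 + 19t = -14, so t = -4.
Intersection: (16, -4, 2) + (-4)·(2, -2, 1) = (8, 4, -2).

(8, 4, -2)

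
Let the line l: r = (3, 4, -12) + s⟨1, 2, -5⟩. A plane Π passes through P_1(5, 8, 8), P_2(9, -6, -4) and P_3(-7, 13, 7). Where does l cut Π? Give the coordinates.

P_1P_2 = (4, -14, -12), P_1P_3 = (-12, 5, -1); a normal to Π is P_1P_2 × P_1P_3 = (74, 148, -148).
Using P_1: Π has equation 74x + 148y - 148z = 370.
Substitute r = (3, 4, -12) + t(1, 2, -5) into the plane: 2590 + 1110t = 370, so t = -2.
Intersection: (3, 4, -12) + (-2)·(1, 2, -5) = (1, 0, -2).

(1, 0, -2)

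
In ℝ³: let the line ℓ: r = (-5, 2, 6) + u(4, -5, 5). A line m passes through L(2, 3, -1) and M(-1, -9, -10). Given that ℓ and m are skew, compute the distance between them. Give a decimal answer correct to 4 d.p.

A direction vector for m is M − L = (-3, -12, -9).
Common perpendicular direction n = (4, -5, 5) × (-3, -12, -9) = (105, 21, -63).
With w = (2, 3, -1) − (-5, 2, 6) = (7, 1, -7), w · n = 1197.
Distance = |w · n| / |n| = |1197| / √15435 ≈ 9.6348.

9.6348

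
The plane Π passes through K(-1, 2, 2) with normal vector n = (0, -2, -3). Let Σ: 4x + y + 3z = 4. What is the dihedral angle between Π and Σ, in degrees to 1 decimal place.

53.3

Π: n·r = n·K gives -2y - 3z = -10.
cos θ = |n₁·n₂| / (|n₁||n₂|) = |-11| / (√13 · √26).
θ = arccos(0.59832) ≈ 53.3°.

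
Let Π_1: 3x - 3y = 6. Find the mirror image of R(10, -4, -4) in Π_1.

λ = (n·R − d)/|n|² = (42 − 6)/18 = 2.
Reflection = R − 2λn = (10, -4, -4) − 4·(3, -3, 0) = (-2, 8, -4).

(-2, 8, -4)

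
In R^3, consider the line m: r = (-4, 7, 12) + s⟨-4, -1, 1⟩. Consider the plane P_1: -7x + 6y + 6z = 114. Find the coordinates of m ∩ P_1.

Substitute r = (-4, 7, 12) + t(-4, -1, 1) into the plane: 142 + 28t = 114, so t = -1.
Intersection: (-4, 7, 12) + (-1)·(-4, -1, 1) = (0, 8, 11).

(0, 8, 11)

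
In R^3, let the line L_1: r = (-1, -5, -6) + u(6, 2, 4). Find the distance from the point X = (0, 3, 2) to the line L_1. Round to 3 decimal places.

Taking (-1, -5, -6) on L_1 with direction v = (6, 2, 4): w = X − (-1, -5, -6) = (1, 8, 8), and w × v = (16, 44, -46).
Distance = |w × v| / |v| = √4308 / √56 ≈ 8.771.

8.771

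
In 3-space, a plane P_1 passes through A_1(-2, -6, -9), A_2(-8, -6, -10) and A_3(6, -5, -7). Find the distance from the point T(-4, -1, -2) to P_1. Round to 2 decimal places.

A_1A_2 = (-6, 0, -1), A_1A_3 = (8, 1, 2); a normal to P_1 is A_1A_2 × A_1A_3 = (1, 4, -6).
Using A_1: P_1 has equation x + 4y - 6z = 28.
n·T − d = (1)·(-4) + (4)·(-1) + (-6)·(-2) − 28 = -24; |n| = √53.
Distance = |-24| / √53 = 24/√53 ≈ 3.30.

3.30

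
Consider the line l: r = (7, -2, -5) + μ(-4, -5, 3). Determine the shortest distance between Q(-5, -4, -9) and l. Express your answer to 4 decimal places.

11.0309

Taking (7, -2, -5) on l with direction v = (-4, -5, 3): w = Q − (7, -2, -5) = (-12, -2, -4), and w × v = (-26, 52, 52).
Distance = |w × v| / |v| = √6084 / √50 ≈ 11.0309.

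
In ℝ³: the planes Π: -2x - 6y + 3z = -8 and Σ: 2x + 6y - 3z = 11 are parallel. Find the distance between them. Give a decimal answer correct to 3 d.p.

Rescale Σ by 1/(-1): -2x - 6y + 3z = -11. Then distance = |-8 − (-11)| / √49 ≈ 0.429.

0.429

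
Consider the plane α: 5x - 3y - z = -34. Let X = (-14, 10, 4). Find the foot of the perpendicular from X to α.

(-4, 4, 2)

Foot = X − λn with λ = (n·X − d)/|n|² = (-104 − (-34))/35 = -2.
Foot = (-14, 10, 4) − (-2)·(5, -3, -1) = (-4, 4, 2).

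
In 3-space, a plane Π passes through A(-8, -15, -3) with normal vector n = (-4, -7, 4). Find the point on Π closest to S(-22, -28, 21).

Π: n·r = n·A gives -4x - 7y + 4z = 125.
Foot = S − λn with λ = (n·S − d)/|n|² = (368 − 125)/81 = 3.
Foot = (-22, -28, 21) − 3·(-4, -7, 4) = (-10, -7, 9).

(-10, -7, 9)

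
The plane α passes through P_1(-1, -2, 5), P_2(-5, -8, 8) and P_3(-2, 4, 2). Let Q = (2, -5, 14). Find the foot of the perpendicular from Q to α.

(2, -8, 8)

P_1P_2 = (-4, -6, 3), P_1P_3 = (-1, 6, -3); a normal to α is P_1P_2 × P_1P_3 = (0, -15, -30).
Using P_1: α has equation -15y - 30z = -120.
Foot = Q − λn with λ = (n·Q − d)/|n|² = (-345 − (-120))/1125 = -1/5.
Foot = (2, -5, 14) − (-1/5)·(0, -15, -30) = (2, -8, 8).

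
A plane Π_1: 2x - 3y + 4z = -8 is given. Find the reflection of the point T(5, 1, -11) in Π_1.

(9, -5, -3)

λ = (n·T − d)/|n|² = (-37 − (-8))/29 = -1.
Reflection = T − 2λn = (5, 1, -11) − (-2)·(2, -3, 4) = (9, -5, -3).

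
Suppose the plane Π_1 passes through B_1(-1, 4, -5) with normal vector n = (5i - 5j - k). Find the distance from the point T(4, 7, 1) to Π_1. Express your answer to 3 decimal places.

Π_1: n·r = n·B_1 gives 5x - 5y - z = -20.
n·T − d = (5)·(4) + (-5)·(7) + (-1)·(1) − (-20) = 4; |n| = √51.
Distance = |4| / √51 = 4/√51 ≈ 0.560.

0.560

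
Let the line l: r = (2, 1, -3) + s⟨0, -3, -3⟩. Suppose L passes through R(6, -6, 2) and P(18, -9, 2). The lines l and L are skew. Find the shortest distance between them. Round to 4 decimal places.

7.6594

A direction vector for L is P − R = (12, -3, 0).
Common perpendicular direction n = (0, -3, -3) × (12, -3, 0) = (-9, -36, 36).
With w = (6, -6, 2) − (2, 1, -3) = (4, -7, 5), w · n = 396.
Distance = |w · n| / |n| = |396| / √2673 ≈ 7.6594.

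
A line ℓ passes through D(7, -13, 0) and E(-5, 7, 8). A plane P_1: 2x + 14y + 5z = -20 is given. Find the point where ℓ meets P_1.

A direction vector for ℓ is E − D = (-12, 20, 8).
Substitute r = (7, -13, 0) + t(-12, 20, 8) into the plane: -168 + 296t = -20, so t = 1/2.
Intersection: (7, -13, 0) + (1/2)·(-12, 20, 8) = (1, -3, 4).

(1, -3, 4)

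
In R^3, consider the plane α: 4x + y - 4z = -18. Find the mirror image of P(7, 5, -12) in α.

(-17, -1, 12)

λ = (n·P − d)/|n|² = (81 − (-18))/33 = 3.
Reflection = P − 2λn = (7, 5, -12) − 6·(4, 1, -4) = (-17, -1, 12).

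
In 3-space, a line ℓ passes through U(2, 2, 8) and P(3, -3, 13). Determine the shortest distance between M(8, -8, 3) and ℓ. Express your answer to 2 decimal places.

11.92

A direction vector for ℓ is P − U = (1, -5, 5).
Taking (2, 2, 8) on ℓ with direction v = (1, -5, 5): w = M − (2, 2, 8) = (6, -10, -5), and w × v = (-75, -35, -20).
Distance = |w × v| / |v| = √7250 / √51 ≈ 11.92.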